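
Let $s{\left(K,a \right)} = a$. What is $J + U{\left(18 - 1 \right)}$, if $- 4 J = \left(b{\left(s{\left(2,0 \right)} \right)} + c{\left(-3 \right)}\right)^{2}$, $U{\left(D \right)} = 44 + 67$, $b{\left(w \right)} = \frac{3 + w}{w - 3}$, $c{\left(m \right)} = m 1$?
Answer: $107$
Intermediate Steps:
$c{\left(m \right)} = m$
$b{\left(w \right)} = \frac{3 + w}{-3 + w}$
$U{\left(D \right)} = 111$
$J = -4$ ($J = - \frac{\left(\frac{3 + 0}{-3 + 0} - 3\right)^{2}}{4} = - \frac{\left(\frac{1}{-3} \cdot 3 - 3\right)^{2}}{4} = - \frac{\left(\left(- \frac{1}{3}\right) 3 - 3\right)^{2}}{4} = - \frac{\left(-1 - 3\right)^{2}}{4} = - \frac{\left(-4\right)^{2}}{4} = \left(- \frac{1}{4}\right) 16 = -4$)
$J + U{\left(18 - 1 \right)} = -4 + 111 = 107$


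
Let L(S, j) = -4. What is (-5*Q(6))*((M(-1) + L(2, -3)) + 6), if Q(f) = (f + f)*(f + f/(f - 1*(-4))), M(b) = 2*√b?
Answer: -792 - 792*I ≈ -792.0 - 792.0*I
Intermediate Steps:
Q(f) = 2*f*(f + f/(4 + f)) (Q(f) = (2*f)*(f + f/(f + 4)) = (2*f)*(f + f/(4 + f)) = 2*f*(f + f/(4 + f)))
(-5*Q(6))*((M(-1) + L(2, -3)) + 6) = (-10*6²*(5 + 6)/(4 + 6))*((2*√(-1) - 4) + 6) = (-10*36*11/10)*((2*I - 4) + 6) = (-10*36*11/10)*((-4 + 2*I) + 6) = (-5*396/5)*(2 + 2*I) = -396*(2 + 2*I) = -792 - 792*I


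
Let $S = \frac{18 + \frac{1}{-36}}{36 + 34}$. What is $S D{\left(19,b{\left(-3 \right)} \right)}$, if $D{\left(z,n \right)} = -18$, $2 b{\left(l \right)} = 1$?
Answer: $- \frac{647}{140} \approx -4.6214$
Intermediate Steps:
$b{\left(l \right)} = \frac{1}{2}$ ($b{\left(l \right)} = \frac{1}{2} \cdot 1 = \frac{1}{2}$)
$S = \frac{647}{2520}$ ($S = \frac{18 - \frac{1}{36}}{70} = \frac{647}{36} \cdot \frac{1}{70} = \frac{647}{2520} \approx 0.25675$)
$S D{\left(19,b{\left(-3 \right)} \right)} = \frac{647}{2520} \left(-18\right) = - \frac{647}{140}$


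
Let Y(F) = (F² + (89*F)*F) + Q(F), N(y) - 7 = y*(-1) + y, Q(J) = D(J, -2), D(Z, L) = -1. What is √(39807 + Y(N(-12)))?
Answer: 2*√11054 ≈ 210.28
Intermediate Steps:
Q(J) = -1
N(y) = 7 (N(y) = 7 + (y*(-1) + y) = 7 + (-y + y) = 7 + 0 = 7)
Y(F) = -1 + 90*F² (Y(F) = (F² + (89*F)*F) - 1 = (F² + 89*F²) - 1 = 90*F² - 1 = -1 + 90*F²)
√(39807 + Y(N(-12))) = √(39807 + (-1 + 90*7²)) = √(39807 + (-1 + 90*49)) = √(39807 + (-1 + 4410)) = √(39807 + 4409) = √44216 = 2*√11054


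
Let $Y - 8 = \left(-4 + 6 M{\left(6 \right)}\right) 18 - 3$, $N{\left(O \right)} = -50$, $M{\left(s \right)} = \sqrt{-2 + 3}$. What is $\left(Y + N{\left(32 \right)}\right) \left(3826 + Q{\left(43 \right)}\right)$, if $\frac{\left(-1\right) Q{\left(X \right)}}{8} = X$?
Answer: $-31338$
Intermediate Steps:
$M{\left(s \right)} = 1$ ($M{\left(s \right)} = \sqrt{1} = 1$)
$Q{\left(X \right)} = - 8 X$
$Y = 41$ ($Y = 8 - \left(3 - \left(-4 + 6 \cdot 1\right) 18\right) = 8 - \left(3 - \left(-4 + 6\right) 18\right) = 8 + \left(2 \cdot 18 - 3\right) = 8 + \left(36 - 3\right) = 8 + 33 = 41$)
$\left(Y + N{\left(32 \right)}\right) \left(3826 + Q{\left(43 \right)}\right) = \left(41 - 50\right) \left(3826 - 344\right) = - 9 \left(3826 - 344\right) = \left(-9\right) 3482 = -31338$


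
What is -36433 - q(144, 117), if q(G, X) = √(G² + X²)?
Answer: -36433 - 45*√17 ≈ -36619.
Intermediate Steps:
-36433 - q(144, 117) = -36433 - √(144² + 117²) = -36433 - √(20736 + 13689) = -36433 - √34425 = -36433 - 45*√17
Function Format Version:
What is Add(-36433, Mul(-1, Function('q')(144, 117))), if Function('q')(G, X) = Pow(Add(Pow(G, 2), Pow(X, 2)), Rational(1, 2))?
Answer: Add(-36433, Mul(-45, Pow(17, Rational(1, 2)))) ≈ -36619.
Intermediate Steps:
Add(-36433, Mul(-1, Function('q')(144, 117))) = Add(-36433, Mul(-1, Pow(Add(Pow(144, 2), Pow(117, 2)), Rational(1, 2)))) = Add(-36433, Mul(-1, Pow(Add(20736, 13689), Rational(1, 2)))) = Add(-36433, Mul(-1, Pow(34425, Rational(1, 2)))) = Add(-36433, Mul(-1, Mul(45, Pow(17, Rational(1, 2))))) = Add(-36433, Mul(-45, Pow(17, Rational(1, 2))))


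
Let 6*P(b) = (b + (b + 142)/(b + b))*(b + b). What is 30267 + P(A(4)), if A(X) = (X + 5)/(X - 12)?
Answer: 5815853/192 ≈ 30291.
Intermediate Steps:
A(X) = (5 + X)/(-12 + X)
P(b) = b*(b + (142 + b)/(2*b))/3 (P(b) = ((b + (b + 142)/(b + b))*(b + b))/6 = ((b + (142 + b)/((2*b)))*(2*b))/6 = ((b + (142 + b)*(1/(2*b)))*(2*b))/6 = ((b + (142 + b)/(2*b))*(2*b))/6 = (2*b*(b + (142 + b)/(2*b)))/6 = b*(b + (142 + b)/(2*b))/3)
30267 + P(A(4)) = 30267 + (71/3 + ((5 + 4)/(-12 + 4))²/3 + ((5 + 4)/(-12 + 4))/6) = 30267 + (71/3 + (9/(-8))²/3 + (9/(-8))/6) = 30267 + (71/3 + (-⅛*9)²/3 + (-⅛*9)/6) = 30267 + (71/3 + (-9/8)²/3 + (⅙)*(-9/8)) = 30267 + (71/3 + (⅓)*(81/64) - 3/16) = 30267 + (71/3 + 27/64 - 3/16) = 30267 + 4589/192 = 5815853/192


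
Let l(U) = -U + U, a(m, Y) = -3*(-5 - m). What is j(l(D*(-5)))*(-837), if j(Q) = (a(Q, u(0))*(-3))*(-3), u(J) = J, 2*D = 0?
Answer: -112995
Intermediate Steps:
D = 0 (D = (½)*0 = 0)
a(m, Y) = 15 + 3*m
l(U) = 0
j(Q) = 135 + 27*Q (j(Q) = ((15 + 3*Q)*(-3))*(-3) = (-45 - 9*Q)*(-3) = 135 + 27*Q)
j(l(D*(-5)))*(-837) = (135 + 27*0)*(-837) = (135 + 0)*(-837) = 135*(-837) = -112995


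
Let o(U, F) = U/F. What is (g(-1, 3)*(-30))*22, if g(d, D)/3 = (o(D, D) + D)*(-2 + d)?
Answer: 23760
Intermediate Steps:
g(d, D) = 3*(1 + D)*(-2 + d) (g(d, D) = 3*((D/D + D)*(-2 + d)) = 3*((1 + D)*(-2 + d)) = 3*(1 + D)*(-2 + d))
(g(-1, 3)*(-30))*22 = ((-6 - 6*3 + 3*(-1) + 3*3*(-1))*(-30))*22 = ((-6 - 18 - 3 - 9)*(-30))*22 = -36*(-30)*22 = 1080*22 = 23760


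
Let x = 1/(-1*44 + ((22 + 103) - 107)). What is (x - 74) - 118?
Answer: -4993/26 ≈ -192.04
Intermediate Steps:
x = -1/26 (x = 1/(-44 + (125 - 107)) = 1/(-44 + 18) = 1/(-26) = -1/26 ≈ -0.038462)
(x - 74) - 118 = (-1/26 - 74) - 118 = -1925/26 - 118 = -4993/26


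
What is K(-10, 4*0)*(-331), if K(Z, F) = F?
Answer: 0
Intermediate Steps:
K(-10, 4*0)*(-331) = (4*0)*(-331) = 0*(-331) = 0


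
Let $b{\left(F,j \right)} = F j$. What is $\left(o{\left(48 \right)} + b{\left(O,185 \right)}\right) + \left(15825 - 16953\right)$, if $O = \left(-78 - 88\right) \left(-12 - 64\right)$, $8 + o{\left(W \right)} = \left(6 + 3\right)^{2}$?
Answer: $2332905$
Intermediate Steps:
$o{\left(W \right)} = 73$ ($o{\left(W \right)} = -8 + \left(6 + 3\right)^{2} = -8 + 9^{2} = -8 + 81 = 73$)
$O = 12616$ ($O = \left(-166\right) \left(-76\right) = 12616$)
$\left(o{\left(48 \right)} + b{\left(O,185 \right)}\right) + \left(15825 - 16953\right) = \left(73 + 12616 \cdot 185\right) + \left(15825 - 16953\right) = \left(73 + 2333960\right) + \left(15825 - 16953\right) = 2334033 - 1128 = 2332905$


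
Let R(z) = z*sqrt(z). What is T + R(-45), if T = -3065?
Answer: -3065 - 135*I*sqrt(5) ≈ -3065.0 - 301.87*I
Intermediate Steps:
R(z) = z**(3/2)
T + R(-45) = -3065 + (-45)**(3/2) = -3065 - 135*I*sqrt(5)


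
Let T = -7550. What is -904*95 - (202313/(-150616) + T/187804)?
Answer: -607296804472717/7071571816 ≈ -85879.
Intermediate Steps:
-904*95 - (202313/(-150616) + T/187804) = -904*95 - (202313/(-150616) - 7550/187804) = -85880 - (202313*(-1/150616) - 7550*1/187804) = -85880 - (-202313/150616 - 3775/93902) = -85880 - 1*(-9783085363/7071571816) = -85880 + 9783085363/7071571816 = -607296804472717/7071571816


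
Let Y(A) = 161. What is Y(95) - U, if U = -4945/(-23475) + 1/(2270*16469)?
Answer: 5644376298017/35104167570 ≈ 160.79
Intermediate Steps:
U = 7394680753/35104167570 (U = -4945*(-1/23475) + (1/2270)*(1/16469) = 989/4695 + 1/37384630 = 7394680753/35104167570 ≈ 0.21065)
Y(95) - U = 161 - 1*7394680753/35104167570 = 161 - 7394680753/35104167570 = 5644376298017/35104167570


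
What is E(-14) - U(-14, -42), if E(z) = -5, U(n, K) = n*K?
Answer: -593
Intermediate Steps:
U(n, K) = K*n
E(-14) - U(-14, -42) = -5 - (-42)*(-14) = -5 - 1*588 = -5 - 588 = -593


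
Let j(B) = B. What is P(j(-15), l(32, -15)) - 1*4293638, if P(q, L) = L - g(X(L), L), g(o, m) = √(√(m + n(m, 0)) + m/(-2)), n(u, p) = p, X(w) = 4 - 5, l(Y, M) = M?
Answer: -4293653 - √(30 + 4*I*√15)/2 ≈ -4.2937e+6 - 0.68592*I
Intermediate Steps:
X(w) = -1
g(o, m) = √(√m - m/2) (g(o, m) = √(√(m + 0) + m/(-2)) = √(√m + m*(-½)) = √(√m - m/2))
P(q, L) = L - √(-2*L + 4*√L)/2
P(j(-15), l(32, -15)) - 1*4293638 = (-15 - √(-2*(-15) + 4*√(-15))/2) - 1*4293638 = (-15 - √(30 + 4*(I*√15))/2) - 4293638 = (-15 - √(30 + 4*I*√15)/2) - 4293638 = -4293653 - √(30 + 4*I*√15)/2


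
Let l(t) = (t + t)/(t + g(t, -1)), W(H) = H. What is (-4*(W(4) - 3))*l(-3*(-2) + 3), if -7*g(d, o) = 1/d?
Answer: -2268/283 ≈ -8.0141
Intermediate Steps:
g(d, o) = -1/(7*d)
l(t) = 2*t/(t - 1/(7*t)) (l(t) = (t + t)/(t - 1/(7*t)) = (2*t)/(t - 1/(7*t)) = 2*t/(t - 1/(7*t)))
(-4*(W(4) - 3))*l(-3*(-2) + 3) = (-4*(4 - 3))*(14*(-3*(-2) + 3)²/(-1 + 7*(-3*(-2) + 3)²)) = (-4*1)*(14*(6 + 3)²/(-1 + 7*(6 + 3)²)) = -56*9²/(-1 + 7*9²) = -56*81/(-1 + 7*81) = -56*81/(-1 + 567) = -56*81/566 = -4*567/283 = -2268/283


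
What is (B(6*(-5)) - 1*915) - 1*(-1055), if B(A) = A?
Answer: 110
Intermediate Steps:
(B(6*(-5)) - 1*915) - 1*(-1055) = (6*(-5) - 1*915) - 1*(-1055) = (-30 - 915) + 1055 = -945 + 1055 = 110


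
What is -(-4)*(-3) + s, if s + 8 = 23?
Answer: 3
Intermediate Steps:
s = 15 (s = -8 + 23 = 15)
-(-4)*(-3) + s = -(-4)*(-3) + 15 = -2*6 + 15 = -12 + 15 = 3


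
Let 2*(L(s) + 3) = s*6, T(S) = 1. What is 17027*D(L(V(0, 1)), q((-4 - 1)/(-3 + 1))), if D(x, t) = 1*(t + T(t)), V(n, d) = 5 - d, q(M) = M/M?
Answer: 34054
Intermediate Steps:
q(M) = 1
L(s) = -3 + 3*s (L(s) = -3 + (s*6)/2 = -3 + (6*s)/2 = -3 + 3*s)
D(x, t) = 1 + t (D(x, t) = 1*(t + 1) = 1*(1 + t) = 1 + t)
17027*D(L(V(0, 1)), q((-4 - 1)/(-3 + 1))) = 17027*(1 + 1) = 17027*2 = 34054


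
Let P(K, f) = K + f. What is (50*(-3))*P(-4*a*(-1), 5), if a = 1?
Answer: -1350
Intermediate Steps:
(50*(-3))*P(-4*a*(-1), 5) = (50*(-3))*(-4*1*(-1) + 5) = -150*(-4*(-1) + 5) = -150*(4 + 5) = -150*9 = -1350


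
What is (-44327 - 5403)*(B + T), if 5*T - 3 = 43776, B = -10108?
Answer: 67244906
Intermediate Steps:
T = 43779/5 (T = 3/5 + (1/5)*43776 = 3/5 + 43776/5 = 43779/5 ≈ 8755.8)
(-44327 - 5403)*(B + T) = (-44327 - 5403)*(-10108 + 43779/5) = -49730*(-6761/5) = 67244906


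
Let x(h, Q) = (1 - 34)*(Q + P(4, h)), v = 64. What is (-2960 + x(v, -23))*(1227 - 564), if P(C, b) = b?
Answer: -2859519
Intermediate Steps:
x(h, Q) = -33*Q - 33*h (x(h, Q) = (1 - 34)*(Q + h) = -33*(Q + h) = -33*Q - 33*h)
(-2960 + x(v, -23))*(1227 - 564) = (-2960 + (-33*(-23) - 33*64))*(1227 - 564) = (-2960 + (759 - 2112))*663 = (-2960 - 1353)*663 = -4313*663 = -2859519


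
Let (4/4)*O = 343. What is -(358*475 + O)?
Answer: -170393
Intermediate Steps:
O = 343
-(358*475 + O) = -(358*475 + 343) = -(170050 + 343) = -1*170393 = -170393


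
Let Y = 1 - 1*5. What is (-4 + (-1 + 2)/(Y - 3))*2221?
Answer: -64409/7 ≈ -9201.3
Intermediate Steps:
Y = -4 (Y = 1 - 5 = -4)
(-4 + (-1 + 2)/(Y - 3))*2221 = (-4 + (-1 + 2)/(-4 - 3))*2221 = (-4 + 1/(-7))*2221 = (-4 + 1*(-1/7))*2221 = (-4 - 1/7)*2221 = -29/7*2221 = -64409/7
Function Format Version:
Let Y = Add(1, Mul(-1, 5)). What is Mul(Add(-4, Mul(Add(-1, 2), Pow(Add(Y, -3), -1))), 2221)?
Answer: Rational(-64409, 7) ≈ -9201.3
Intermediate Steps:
Y = -4 (Y = Add(1, -5) = -4)
Mul(Add(-4, Mul(Add(-1, 2), Pow(Add(Y, -3), -1))), 2221) = Mul(Add(-4, Mul(Add(-1, 2), Pow(Add(-4, -3), -1))), 2221) = Mul(Add(-4, Mul(1, Pow(-7, -1))), 2221) = Mul(Add(-4, Mul(1, Rational(-1, 7))), 2221) = Mul(Add(-4, Rational(-1, 7)), 2221) = Mul(Rational(-29, 7), 2221) = Rational(-64409, 7)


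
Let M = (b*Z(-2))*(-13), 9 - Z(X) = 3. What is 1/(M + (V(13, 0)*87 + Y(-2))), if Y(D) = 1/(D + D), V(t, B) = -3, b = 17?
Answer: -4/6349 ≈ -0.00063002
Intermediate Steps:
Z(X) = 6 (Z(X) = 9 - 1*3 = 9 - 3 = 6)
Y(D) = 1/(2*D)
M = -1326 (M = (17*6)*(-13) = 102*(-13) = -1326)
1/(M + (V(13, 0)*87 + Y(-2))) = 1/(-1326 + (-3*87 + (1/2)/(-2))) = 1/(-1326 + (-261 + (1/2)*(-1/2))) = 1/(-1326 + (-261 - 1/4)) = 1/(-1326 - 1045/4) = 1/(-6349/4) = -4/6349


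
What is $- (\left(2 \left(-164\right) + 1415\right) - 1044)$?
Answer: $-43$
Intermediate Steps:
$- (\left(2 \left(-164\right) + 1415\right) - 1044) = - (\left(-328 + 1415\right) - 1044) = - (1087 - 1044) = \left(-1\right) 43 = -43$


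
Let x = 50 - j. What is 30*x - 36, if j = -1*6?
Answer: 1644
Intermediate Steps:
j = -6
x = 56 (x = 50 - 1*(-6) = 50 + 6 = 56)
30*x - 36 = 30*56 - 36 = 1680 - 36 = 1644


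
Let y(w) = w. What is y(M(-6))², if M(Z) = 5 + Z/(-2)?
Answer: 64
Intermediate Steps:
M(Z) = 5 - Z/2 (M(Z) = 5 + Z*(-½) = 5 - Z/2)
y(M(-6))² = (5 - ½*(-6))² = (5 + 3)² = 8² = 64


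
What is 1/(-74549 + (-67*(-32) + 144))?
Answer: -1/72261 ≈ -1.3839e-5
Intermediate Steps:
1/(-74549 + (-67*(-32) + 144)) = 1/(-74549 + (2144 + 144)) = 1/(-74549 + 2288) = 1/(-72261) = -1/72261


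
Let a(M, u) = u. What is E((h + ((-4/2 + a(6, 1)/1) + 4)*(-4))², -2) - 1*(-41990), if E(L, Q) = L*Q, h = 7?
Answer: 41940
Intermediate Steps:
E((h + ((-4/2 + a(6, 1)/1) + 4)*(-4))², -2) - 1*(-41990) = (7 + ((-4/2 + 1/1) + 4)*(-4))²*(-2) - 1*(-41990) = (7 + ((-4*½ + 1*1) + 4)*(-4))²*(-2) + 41990 = (7 + ((-2 + 1) + 4)*(-4))²*(-2) + 41990 = (7 + (-1 + 4)*(-4))²*(-2) + 41990 = (7 + 3*(-4))²*(-2) + 41990 = (7 - 12)²*(-2) + 41990 = (-5)²*(-2) + 41990 = 25*(-2) + 41990 = -50 + 41990 = 41940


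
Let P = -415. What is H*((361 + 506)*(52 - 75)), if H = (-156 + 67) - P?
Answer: -6500766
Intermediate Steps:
H = 326 (H = (-156 + 67) - 1*(-415) = -89 + 415 = 326)
H*((361 + 506)*(52 - 75)) = 326*((361 + 506)*(52 - 75)) = 326*(867*(-23)) = 326*(-19941) = -6500766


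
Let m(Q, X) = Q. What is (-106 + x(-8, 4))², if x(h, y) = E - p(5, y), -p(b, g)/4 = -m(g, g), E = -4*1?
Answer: 15876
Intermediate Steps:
E = -4
p(b, g) = 4*g (p(b, g) = -(-4)*g = 4*g)
x(h, y) = -4 - 4*y
(-106 + x(-8, 4))² = (-106 + (-4 - 4*4))² = (-106 + (-4 - 16))² = (-106 - 20)² = (-126)² = 15876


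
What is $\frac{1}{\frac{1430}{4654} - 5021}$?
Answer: $- \frac{179}{898704} \approx -0.00019918$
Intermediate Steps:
$\frac{1}{\frac{1430}{4654} - 5021} = \frac{1}{1430 \cdot \frac{1}{4654} - 5021} = \frac{1}{\frac{55}{179} - 5021} = \frac{1}{- \frac{898704}{179}} = - \frac{179}{898704}$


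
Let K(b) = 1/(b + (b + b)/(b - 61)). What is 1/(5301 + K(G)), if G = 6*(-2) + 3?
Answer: 306/1622071 ≈ 0.00018865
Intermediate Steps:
G = -9 (G = -12 + 3 = -9)
K(b) = 1/(b + 2*b/(-61 + b)) (K(b) = 1/(b + (2*b)/(-61 + b)) = 1/(b + 2*b/(-61 + b)))
1/(5301 + K(G)) = 1/(5301 + (-61 - 9)/((-9)*(-59 - 9))) = 1/(5301 - ⅑*(-70)/(-68)) = 1/(5301 - ⅑*(-1/68)*(-70)) = 1/(5301 - 35/306) = 1/(1622071/306) = 306/1622071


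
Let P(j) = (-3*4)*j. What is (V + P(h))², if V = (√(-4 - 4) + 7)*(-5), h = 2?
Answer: 3281 + 1180*I*√2 ≈ 3281.0 + 1668.8*I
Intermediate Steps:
P(j) = -12*j
V = -35 - 10*I*√2 (V = (√(-8) + 7)*(-5) = (2*I*√2 + 7)*(-5) = (7 + 2*I*√2)*(-5) = -35 - 10*I*√2 ≈ -35.0 - 14.142*I)
(V + P(h))² = ((-35 - 10*I*√2) - 12*2)² = ((-35 - 10*I*√2) - 24)² = (-59 - 10*I*√2)²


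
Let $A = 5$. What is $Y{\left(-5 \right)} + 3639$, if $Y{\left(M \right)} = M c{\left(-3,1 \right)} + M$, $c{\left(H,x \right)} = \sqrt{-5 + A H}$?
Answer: $3634 - 10 i \sqrt{5} \approx 3634.0 - 22.361 i$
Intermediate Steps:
$c{\left(H,x \right)} = \sqrt{-5 + 5 H}$
$Y{\left(M \right)} = M + 2 i M \sqrt{5}$ ($Y{\left(M \right)} = M \sqrt{-5 + 5 \left(-3\right)} + M = M \sqrt{-5 - 15} + M = M \sqrt{-20} + M = M 2 i \sqrt{5} + M = 2 i M \sqrt{5} + M = M + 2 i M \sqrt{5}$)
$Y{\left(-5 \right)} + 3639 = - 5 \left(1 + 2 i \sqrt{5}\right) + 3639 = \left(-5 - 10 i \sqrt{5}\right) + 3639 = 3634 - 10 i \sqrt{5}$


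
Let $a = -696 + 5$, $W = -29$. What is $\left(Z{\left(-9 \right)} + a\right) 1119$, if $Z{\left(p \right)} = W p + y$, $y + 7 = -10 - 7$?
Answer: $-508026$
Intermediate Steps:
$a = -691$
$y = -24$ ($y = -7 - 17 = -24$)
$Z{\left(p \right)} = -24 - 29 p$ ($Z{\left(p \right)} = - 29 p - 24 = -24 - 29 p$)
$\left(Z{\left(-9 \right)} + a\right) 1119 = \left(\left(-24 - -261\right) - 691\right) 1119 = \left(\left(-24 + 261\right) - 691\right) 1119 = \left(237 - 691\right) 1119 = \left(-454\right) 1119 = -508026$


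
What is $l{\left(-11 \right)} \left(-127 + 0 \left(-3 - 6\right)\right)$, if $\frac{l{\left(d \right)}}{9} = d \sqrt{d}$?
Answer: $12573 i \sqrt{11} \approx 41700.0 i$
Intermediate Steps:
$l{\left(d \right)} = 9 d^{\frac{3}{2}}$ ($l{\left(d \right)} = 9 d \sqrt{d} = 9 d^{\frac{3}{2}}$)
$l{\left(-11 \right)} \left(-127 + 0 \left(-3 - 6\right)\right) = 9 \left(-11\right)^{\frac{3}{2}} \left(-127 + 0 \left(-3 - 6\right)\right) = 9 \left(- 11 i \sqrt{11}\right) \left(-127 + 0 \left(-9\right)\right) = - 99 i \sqrt{11} \left(-127 + 0\right) = - 99 i \sqrt{11} \left(-127\right) = 12573 i \sqrt{11}$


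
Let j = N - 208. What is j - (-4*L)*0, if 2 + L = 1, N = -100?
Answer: -308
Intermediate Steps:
L = -1 (L = -2 + 1 = -1)
j = -308 (j = -100 - 208 = -308)
j - (-4*L)*0 = -308 - (-4*(-1))*0 = -308 - 4*0 = -308 - 1*0 = -308 + 0 = -308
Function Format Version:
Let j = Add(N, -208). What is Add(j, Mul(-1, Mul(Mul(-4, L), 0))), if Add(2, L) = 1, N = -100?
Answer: -308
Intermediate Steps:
L = -1 (L = Add(-2, 1) = -1)
j = -308 (j = Add(-100, -208) = -308)
Add(j, Mul(-1, Mul(Mul(-4, L), 0))) = Add(-308, Mul(-1, Mul(Mul(-4, -1), 0))) = Add(-308, Mul(-1, Mul(4, 0))) = Add(-308, Mul(-1, 0)) = Add(-308, 0) = -308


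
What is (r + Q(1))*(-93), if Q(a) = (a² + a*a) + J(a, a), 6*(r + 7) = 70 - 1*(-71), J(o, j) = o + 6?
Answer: -4743/2 ≈ -2371.5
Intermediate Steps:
J(o, j) = 6 + o
r = 33/2 (r = -7 + (70 - 1*(-71))/6 = -7 + (70 + 71)/6 = -7 + (⅙)*141 = -7 + 47/2 = 33/2 ≈ 16.500)
Q(a) = 6 + a + 2*a² (Q(a) = (a² + a*a) + (6 + a) = (a² + a²) + (6 + a) = 2*a² + (6 + a) = 6 + a + 2*a²)
(r + Q(1))*(-93) = (33/2 + (6 + 1 + 2*1²))*(-93) = (33/2 + (6 + 1 + 2*1))*(-93) = (33/2 + (6 + 1 + 2))*(-93) = (33/2 + 9)*(-93) = (51/2)*(-93) = -4743/2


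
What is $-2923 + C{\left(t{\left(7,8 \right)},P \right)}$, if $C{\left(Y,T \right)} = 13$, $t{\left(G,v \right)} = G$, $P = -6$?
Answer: $-2910$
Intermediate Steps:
$-2923 + C{\left(t{\left(7,8 \right)},P \right)} = -2923 + 13 = -2910$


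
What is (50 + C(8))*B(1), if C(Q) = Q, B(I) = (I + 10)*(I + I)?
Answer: 1276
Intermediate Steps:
B(I) = 2*I*(10 + I) (B(I) = (10 + I)*(2*I) = 2*I*(10 + I))
(50 + C(8))*B(1) = (50 + 8)*(2*1*(10 + 1)) = 58*(2*1*11) = 58*22 = 1276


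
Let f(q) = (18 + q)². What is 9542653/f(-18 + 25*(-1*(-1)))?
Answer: 9542653/625 ≈ 15268.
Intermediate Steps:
9542653/f(-18 + 25*(-1*(-1))) = 9542653/((18 + (-18 + 25*(-1*(-1))))²) = 9542653/((18 + (-18 + 25*1))²) = 9542653/((18 + (-18 + 25))²) = 9542653/((18 + 7)²) = 9542653/(25²) = 9542653/625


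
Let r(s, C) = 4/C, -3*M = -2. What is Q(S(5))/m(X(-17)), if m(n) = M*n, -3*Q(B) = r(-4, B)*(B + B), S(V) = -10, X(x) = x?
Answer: 4/17 ≈ 0.23529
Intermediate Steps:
M = ⅔ (M = -⅓*(-2) = ⅔ ≈ 0.66667)
Q(B) = -8/3 (Q(B) = -4/B*(B + B)/3 = -4/B*2*B/3 = -⅓*8 = -8/3)
m(n) = 2*n/3
Q(S(5))/m(X(-17)) = -8/(3*((⅔)*(-17))) = -8/(3*(-34/3)) = -8/3*(-3/34) = 4/17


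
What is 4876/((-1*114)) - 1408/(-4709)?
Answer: -11400286/268413 ≈ -42.473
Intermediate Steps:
4876/((-1*114)) - 1408/(-4709) = 4876/(-114) - 1408*(-1/4709) = 4876*(-1/114) + 1408/4709 = -2438/57 + 1408/4709 = -11400286/268413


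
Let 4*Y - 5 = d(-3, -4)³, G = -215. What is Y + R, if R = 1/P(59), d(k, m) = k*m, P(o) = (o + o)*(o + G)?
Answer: 7975265/18408 ≈ 433.25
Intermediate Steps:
P(o) = 2*o*(-215 + o) (P(o) = (o + o)*(o - 215) = (2*o)*(-215 + o) = 2*o*(-215 + o))
Y = 1733/4 (Y = 5/4 + (-3*(-4))³/4 = 5/4 + (¼)*12³ = 5/4 + (¼)*1728 = 5/4 + 432 = 1733/4 ≈ 433.25)
R = -1/18408 (R = 1/(2*59*(-215 + 59)) = 1/(2*59*(-156)) = 1/(-18408) = -1/18408 ≈ -5.4324e-5)
Y + R = 1733/4 - 1/18408 = 7975265/18408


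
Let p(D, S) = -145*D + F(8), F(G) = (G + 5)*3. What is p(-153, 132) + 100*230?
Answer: 45224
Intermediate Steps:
F(G) = 15 + 3*G (F(G) = (5 + G)*3 = 15 + 3*G)
p(D, S) = 39 - 145*D (p(D, S) = -145*D + (15 + 3*8) = -145*D + (15 + 24) = -145*D + 39 = 39 - 145*D)
p(-153, 132) + 100*230 = (39 - 145*(-153)) + 100*230 = (39 + 22185) + 23000 = 22224 + 23000 = 45224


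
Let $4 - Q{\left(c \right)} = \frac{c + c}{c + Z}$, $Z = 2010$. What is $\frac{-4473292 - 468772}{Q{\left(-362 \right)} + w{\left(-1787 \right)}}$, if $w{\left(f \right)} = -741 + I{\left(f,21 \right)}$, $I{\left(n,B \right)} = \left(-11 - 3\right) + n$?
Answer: $\frac{2036130368}{1045475} \approx 1947.6$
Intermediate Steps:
$I{\left(n,B \right)} = -14 + n$
$Q{\left(c \right)} = 4 - \frac{2 c}{2010 + c}$ ($Q{\left(c \right)} = 4 - \frac{c + c}{c + 2010} = 4 - \frac{2 c}{2010 + c}$)
$w{\left(f \right)} = -755 + f$ ($w{\left(f \right)} = -741 + \left(-14 + f\right) = -755 + f$)
$\frac{-4473292 - 468772}{Q{\left(-362 \right)} + w{\left(-1787 \right)}} = \frac{-4473292 - 468772}{\frac{2 \left(4020 - 362\right)}{2010 - 362} - 2542} = - \frac{4942064}{2 \cdot \frac{1}{1648} \cdot 3658 - 2542} = - \frac{4942064}{\frac{1829}{412} - 2542} = - \frac{4942064}{- \frac{1045475}{412}} = \left(-4942064\right) \left(- \frac{412}{1045475}\right) = \frac{2036130368}{1045475}$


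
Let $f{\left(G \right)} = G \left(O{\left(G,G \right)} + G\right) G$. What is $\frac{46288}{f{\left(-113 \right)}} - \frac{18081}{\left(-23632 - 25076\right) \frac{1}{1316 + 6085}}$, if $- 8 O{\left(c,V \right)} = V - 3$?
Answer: $\frac{304076266975}{110681692} \approx 2747.3$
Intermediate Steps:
$O{\left(c,V \right)} = \frac{3}{8} - \frac{V}{8}$ ($O{\left(c,V \right)} = - \frac{V - 3}{8} = - \frac{-3 + V}{8} = \frac{3}{8} - \frac{V}{8}$)
$f{\left(G \right)} = G^{2} \left(\frac{3}{8} + \frac{7 G}{8}\right)$ ($f{\left(G \right)} = G \left(\left(\frac{3}{8} - \frac{G}{8}\right) + G\right) G = G \left(\frac{3}{8} + \frac{7 G}{8}\right) G = G^{2} \left(\frac{3}{8} + \frac{7 G}{8}\right)$)
$\frac{46288}{f{\left(-113 \right)}} - \frac{18081}{\left(-23632 - 25076\right) \frac{1}{1316 + 6085}} = \frac{46288}{\frac{1}{8} \left(-113\right)^{2} \left(3 + 7 \left(-113\right)\right)} - \frac{18081}{\left(-23632 - 25076\right) \frac{1}{1316 + 6085}} = \frac{46288}{\frac{1}{8} \cdot 12769 \left(3 - 791\right)} - \frac{18081}{\left(-48708\right) \frac{1}{7401}} = \frac{46288}{\frac{1}{8} \cdot 12769 \left(-788\right)} - \frac{18081}{\left(-48708\right) \frac{1}{7401}} = \frac{46288}{- \frac{2515493}{2}} - \frac{18081}{- \frac{16236}{2467}} = 46288 \left(- \frac{2}{2515493}\right) - - \frac{120883}{44} = - \frac{92576}{2515493} + \frac{120883}{44} = \frac{304076266975}{110681692}$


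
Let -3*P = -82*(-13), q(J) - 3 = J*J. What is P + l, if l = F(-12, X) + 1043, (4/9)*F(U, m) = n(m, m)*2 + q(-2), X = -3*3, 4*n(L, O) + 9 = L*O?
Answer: 9413/12 ≈ 784.42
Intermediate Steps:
q(J) = 3 + J**2 (q(J) = 3 + J*J = 3 + J**2)
n(L, O) = -9/4 + L*O/4 (n(L, O) = -9/4 + (L*O)/4 = -9/4 + L*O/4)
X = -9
F(U, m) = 45/8 + 9*m**2/8 (F(U, m) = 9*((-9/4 + m*m/4)*2 + (3 + (-2)**2))/4 = 9*((-9/4 + m**2/4)*2 + (3 + 4))/4 = 9*((-9/2 + m**2/2) + 7)/4 = 9*(5/2 + m**2/2)/4 = 45/8 + 9*m**2/8)
l = 4559/4 (l = (45/8 + (9/8)*(-9)**2) + 1043 = (45/8 + (9/8)*81) + 1043 = (45/8 + 729/8) + 1043 = 387/4 + 1043 = 4559/4 ≈ 1139.8)
P = -1066/3 (P = -(-82)*(-13)/3 = -1/3*1066 = -1066/3 ≈ -355.33)
P + l = -1066/3 + 4559/4 = 9413/12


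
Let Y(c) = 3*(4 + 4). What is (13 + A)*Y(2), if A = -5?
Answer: 192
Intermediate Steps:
Y(c) = 24 (Y(c) = 3*8 = 24)
(13 + A)*Y(2) = (13 - 5)*24 = 8*24 = 192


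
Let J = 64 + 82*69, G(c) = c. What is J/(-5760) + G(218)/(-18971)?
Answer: -54903871/54636480 ≈ -1.0049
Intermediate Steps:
J = 5722 (J = 64 + 5658 = 5722)
J/(-5760) + G(218)/(-18971) = 5722/(-5760) + 218/(-18971) = 5722*(-1/5760) + 218*(-1/18971) = -2861/2880 - 218/18971 = -54903871/54636480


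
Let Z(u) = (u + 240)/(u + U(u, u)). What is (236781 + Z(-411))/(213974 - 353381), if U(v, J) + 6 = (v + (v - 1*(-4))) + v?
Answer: -129913899/76487974 ≈ -1.6985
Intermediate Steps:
U(v, J) = -2 + 3*v (U(v, J) = -6 + ((v + (v - 1*(-4))) + v) = -6 + ((v + (v + 4)) + v) = -6 + ((v + (4 + v)) + v) = -6 + ((4 + 2*v) + v) = -6 + (4 + 3*v) = -2 + 3*v)
Z(u) = (240 + u)/(-2 + 4*u) (Z(u) = (u + 240)/(u + (-2 + 3*u)) = (240 + u)/(-2 + 4*u))
(236781 + Z(-411))/(213974 - 353381) = (236781 + (240 - 411)/(2*(-1 + 2*(-411))))/(213974 - 353381) = (236781 + (1/2)*(-171)/(-1 - 822))/(-139407) = (236781 + (1/2)*(-171)/(-823))*(-1/139407) = (236781 + (1/2)*(-1/823)*(-171))*(-1/139407) = (236781 + 171/1646)*(-1/139407) = (389741697/1646)*(-1/139407) = -129913899/76487974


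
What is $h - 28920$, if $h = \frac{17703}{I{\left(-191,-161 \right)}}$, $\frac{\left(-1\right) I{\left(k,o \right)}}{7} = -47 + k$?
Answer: $- \frac{6880431}{238} \approx -28909.0$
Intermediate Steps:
$I{\left(k,o \right)} = 329 - 7 k$ ($I{\left(k,o \right)} = - 7 \left(-47 + k\right) = 329 - 7 k$)
$h = \frac{2529}{238}$ ($h = \frac{17703}{329 - -1337} = \frac{17703}{329 + 1337} = \frac{17703}{1666} = 17703 \cdot \frac{1}{1666} = \frac{2529}{238} \approx 10.626$)
$h - 28920 = \frac{2529}{238} - 28920 = - \frac{6880431}{238}$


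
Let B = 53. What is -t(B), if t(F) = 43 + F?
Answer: -96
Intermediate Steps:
-t(B) = -(43 + 53) = -1*96 = -96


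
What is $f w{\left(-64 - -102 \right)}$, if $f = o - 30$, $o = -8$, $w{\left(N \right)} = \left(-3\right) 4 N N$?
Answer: $658464$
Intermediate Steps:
$w{\left(N \right)} = - 12 N^{2}$
$f = -38$ ($f = -8 - 30 = -38$)
$f w{\left(-64 - -102 \right)} = - 38 \left(- 12 \left(-64 - -102\right)^{2}\right) = - 38 \left(- 12 \left(-64 + 102\right)^{2}\right) = - 38 \left(- 12 \cdot 38^{2}\right) = - 38 \left(\left(-12\right) 1444\right) = \left(-38\right) \left(-17328\right) = 658464$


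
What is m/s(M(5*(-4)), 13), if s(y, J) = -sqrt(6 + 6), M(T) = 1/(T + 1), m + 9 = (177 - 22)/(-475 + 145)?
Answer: 625*sqrt(3)/396 ≈ 2.7337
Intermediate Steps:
m = -625/66 (m = -9 + (177 - 22)/(-475 + 145) = -9 + 155/(-330) = -9 + 155*(-1/330) = -9 - 31/66 = -625/66 ≈ -9.4697)
M(T) = 1/(1 + T)
s(y, J) = -2*sqrt(3) (s(y, J) = -sqrt(12) = -2*sqrt(3))
m/s(M(5*(-4)), 13) = -625*(-sqrt(3)/6)/66 = -(-625)*sqrt(3)/396 = 625*sqrt(3)/396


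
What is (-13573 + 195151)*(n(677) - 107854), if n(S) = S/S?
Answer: -19583732034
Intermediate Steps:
n(S) = 1
(-13573 + 195151)*(n(677) - 107854) = (-13573 + 195151)*(1 - 107854) = 181578*(-107853) = -19583732034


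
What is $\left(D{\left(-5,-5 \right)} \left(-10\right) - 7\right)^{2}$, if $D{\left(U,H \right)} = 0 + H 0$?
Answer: $49$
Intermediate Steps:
$D{\left(U,H \right)} = 0$ ($D{\left(U,H \right)} = 0 + 0 = 0$)
$\left(D{\left(-5,-5 \right)} \left(-10\right) - 7\right)^{2} = \left(0 \left(-10\right) - 7\right)^{2} = \left(0 - 7\right)^{2} = \left(-7\right)^{2} = 49$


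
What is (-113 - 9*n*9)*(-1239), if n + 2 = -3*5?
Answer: -1566096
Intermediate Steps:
n = -17 (n = -2 - 3*5 = -2 - 15 = -17)
(-113 - 9*n*9)*(-1239) = (-113 - 9*(-17)*9)*(-1239) = (-113 - (-153)*9)*(-1239) = (-113 - 1*(-1377))*(-1239) = (-113 + 1377)*(-1239) = 1264*(-1239) = -1566096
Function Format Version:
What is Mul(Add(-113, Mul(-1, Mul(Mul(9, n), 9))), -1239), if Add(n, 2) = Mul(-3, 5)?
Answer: -1566096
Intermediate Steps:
n = -17 (n = Add(-2, Mul(-3, 5)) = Add(-2, -15) = -17)
Mul(Add(-113, Mul(-1, Mul(Mul(9, n), 9))), -1239) = Mul(Add(-113, Mul(-1, Mul(Mul(9, -17), 9))), -1239) = Mul(Add(-113, Mul(-1, Mul(-153, 9))), -1239) = Mul(Add(-113, Mul(-1, -1377)), -1239) = Mul(Add(-113, 1377), -1239) = Mul(1264, -1239) = -1566096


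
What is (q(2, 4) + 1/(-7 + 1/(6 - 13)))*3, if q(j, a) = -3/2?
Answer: -123/25 ≈ -4.9200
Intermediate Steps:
q(j, a) = -3/2 (q(j, a) = -3*1/2 = -3/2)
(q(2, 4) + 1/(-7 + 1/(6 - 13)))*3 = (-3/2 + 1/(-7 + 1/(6 - 13)))*3 = (-3/2 + 1/(-7 + 1/(-7)))*3 = (-3/2 + 1/(-7 - 1/7))*3 = (-3/2 + 1/(-50/7))*3 = (-3/2 - 7/50)*3 = -41/25*3 = -123/25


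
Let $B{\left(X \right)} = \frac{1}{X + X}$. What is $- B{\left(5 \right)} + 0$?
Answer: $- \frac{1}{10} \approx -0.1$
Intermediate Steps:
$B{\left(X \right)} = \frac{1}{2 X}$
$- B{\left(5 \right)} + 0 = - \frac{1}{2 \cdot 5} + 0 = \left(-1\right) \frac{1}{10} + 0 = - \frac{1}{10} + 0 = - \frac{1}{10}$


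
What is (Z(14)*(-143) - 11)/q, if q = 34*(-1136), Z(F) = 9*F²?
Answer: 209/32 ≈ 6.5313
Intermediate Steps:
q = -38624
(Z(14)*(-143) - 11)/q = ((9*14²)*(-143) - 11)/(-38624) = ((9*196)*(-143) - 11)*(-1/38624) = (1764*(-143) - 11)*(-1/38624) = (-252252 - 11)*(-1/38624) = -252263*(-1/38624) = 209/32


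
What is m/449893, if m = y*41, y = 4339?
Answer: 4339/10973 ≈ 0.39543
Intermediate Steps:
m = 177899 (m = 4339*41 = 177899)
m/449893 = 177899/449893 = 177899*(1/449893) = 4339/10973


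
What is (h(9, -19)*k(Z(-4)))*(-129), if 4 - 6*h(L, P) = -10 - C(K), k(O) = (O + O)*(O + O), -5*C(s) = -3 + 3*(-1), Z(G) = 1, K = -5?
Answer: -6536/5 ≈ -1307.2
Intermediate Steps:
C(s) = 6/5 (C(s) = -(-3 + 3*(-1))/5 = -(-3 - 3)/5 = -⅕*(-6) = 6/5)
k(O) = 4*O² (k(O) = (2*O)*(2*O) = 4*O²)
h(L, P) = 38/15 (h(L, P) = ⅔ - (-10 - 1*6/5)/6 = ⅔ - (-10 - 6/5)/6 = ⅔ - ⅙*(-56/5) = ⅔ + 28/15 = 38/15)
(h(9, -19)*k(Z(-4)))*(-129) = (38*(4*1²)/15)*(-129) = (38*(4*1)/15)*(-129) = ((38/15)*4)*(-129) = (152/15)*(-129) = -6536/5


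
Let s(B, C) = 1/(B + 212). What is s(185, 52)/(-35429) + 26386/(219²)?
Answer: 371127300857/674586476793 ≈ 0.55016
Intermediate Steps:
s(B, C) = 1/(212 + B)
s(185, 52)/(-35429) + 26386/(219²) = 1/((212 + 185)*(-35429)) + 26386/(219²) = -1/35429/397 + 26386/47961 = (1/397)*(-1/35429) + 26386*(1/47961) = -1/14065313 + 26386/47961 = 371127300857/674586476793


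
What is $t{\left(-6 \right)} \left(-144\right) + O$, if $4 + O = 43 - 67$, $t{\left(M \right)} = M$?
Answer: $836$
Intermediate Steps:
$O = -28$ ($O = -4 + \left(43 - 67\right) = -4 - 24 = -28$)
$t{\left(-6 \right)} \left(-144\right) + O = \left(-6\right) \left(-144\right) - 28 = 864 - 28 = 836$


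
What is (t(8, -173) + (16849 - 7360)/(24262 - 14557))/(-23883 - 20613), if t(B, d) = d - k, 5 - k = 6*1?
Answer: 20491/5331280 ≈ 0.0038435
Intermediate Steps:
k = -1 (k = 5 - 6 = -1)
t(B, d) = 1 + d (t(B, d) = d - 1*(-1) = d + 1 = 1 + d)
(t(8, -173) + (16849 - 7360)/(24262 - 14557))/(-23883 - 20613) = ((1 - 173) + (16849 - 7360)/(24262 - 14557))/(-23883 - 20613) = (-172 + 9489/9705)/(-44496) = (-172 + 9489*(1/9705))*(-1/44496) = (-172 + 3163/3235)*(-1/44496) = -553257/3235*(-1/44496) = 20491/5331280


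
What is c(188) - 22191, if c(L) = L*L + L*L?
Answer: 48497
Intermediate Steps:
c(L) = 2*L**2 (c(L) = L**2 + L**2 = 2*L**2)
c(188) - 22191 = 2*188**2 - 22191 = 2*35344 - 22191 = 70688 - 22191 = 48497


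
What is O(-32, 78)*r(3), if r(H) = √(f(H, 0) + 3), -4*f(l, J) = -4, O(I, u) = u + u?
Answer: 312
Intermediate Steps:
O(I, u) = 2*u
f(l, J) = 1 (f(l, J) = -¼*(-4) = 1)
r(H) = 2 (r(H) = √(1 + 3) = √4 = 2)
O(-32, 78)*r(3) = (2*78)*2 = 156*2 = 312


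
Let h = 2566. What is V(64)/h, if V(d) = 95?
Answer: 95/2566 ≈ 0.037023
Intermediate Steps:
V(64)/h = 95/2566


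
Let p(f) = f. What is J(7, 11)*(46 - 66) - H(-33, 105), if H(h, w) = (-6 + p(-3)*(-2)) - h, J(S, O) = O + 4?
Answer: -333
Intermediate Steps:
J(S, O) = 4 + O
H(h, w) = -h (H(h, w) = (-6 - 3*(-2)) - h = (-6 + 6) - h = 0 - h = -h)
J(7, 11)*(46 - 66) - H(-33, 105) = (4 + 11)*(46 - 66) - (-1)*(-33) = 15*(-20) - 1*33 = -300 - 33 = -333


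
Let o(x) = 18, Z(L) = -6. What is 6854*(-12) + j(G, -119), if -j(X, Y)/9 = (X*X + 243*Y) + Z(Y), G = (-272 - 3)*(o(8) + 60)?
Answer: -4140744441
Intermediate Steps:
G = -21450 (G = (-272 - 3)*(18 + 60) = -275*78 = -21450)
j(X, Y) = 54 - 2187*Y - 9*X² (j(X, Y) = -9*((X*X + 243*Y) - 6) = -9*((X² + 243*Y) - 6) = -9*(-6 + X² + 243*Y) = 54 - 2187*Y - 9*X²)
6854*(-12) + j(G, -119) = 6854*(-12) + (54 - 2187*(-119) - 9*(-21450)²) = -82248 + (54 + 260253 - 9*460102500) = -82248 + (54 + 260253 - 4140922500) = -82248 - 4140662193 = -4140744441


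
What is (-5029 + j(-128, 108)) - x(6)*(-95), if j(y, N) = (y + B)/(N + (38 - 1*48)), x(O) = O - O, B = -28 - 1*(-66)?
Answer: -246466/49 ≈ -5029.9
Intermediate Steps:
B = 38 (B = -28 + 66 = 38)
x(O) = 0
j(y, N) = (38 + y)/(-10 + N) (j(y, N) = (y + 38)/(N + (38 - 1*48)) = (38 + y)/(N + (38 - 48)) = (38 + y)/(N - 10) = (38 + y)/(-10 + N))
(-5029 + j(-128, 108)) - x(6)*(-95) = (-5029 + (38 - 128)/(-10 + 108)) - 0*(-95) = (-5029 - 90/98) - 1*0 = (-5029 + (1/98)*(-90)) + 0 = (-5029 - 45/49) + 0 = -246466/49 + 0 = -246466/49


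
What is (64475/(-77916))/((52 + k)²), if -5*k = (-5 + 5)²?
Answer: -64475/210684864 ≈ -0.00030603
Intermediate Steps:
k = 0 (k = -(-5 + 5)²/5 = -⅕*0² = -⅕*0 = 0)
(64475/(-77916))/((52 + k)²) = (64475/(-77916))/((52 + 0)²) = (64475*(-1/77916))/(52²) = -64475/77916/2704 = -64475/77916*1/2704 = -64475/210684864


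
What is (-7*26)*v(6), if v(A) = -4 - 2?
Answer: 1092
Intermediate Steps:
v(A) = -6
(-7*26)*v(6) = -7*26*(-6) = -182*(-6) = 1092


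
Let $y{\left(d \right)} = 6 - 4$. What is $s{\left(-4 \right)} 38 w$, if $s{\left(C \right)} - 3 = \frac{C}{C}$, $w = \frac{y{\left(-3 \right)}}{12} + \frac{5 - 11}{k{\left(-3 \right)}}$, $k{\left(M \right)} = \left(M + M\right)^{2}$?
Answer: $0$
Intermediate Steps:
$y{\left(d \right)} = 2$
$k{\left(M \right)} = 4 M^{2}$ ($k{\left(M \right)} = \left(2 M\right)^{2} = 4 M^{2}$)
$w = 0$ ($w = \frac{2}{12} + \frac{5 - 11}{4 \left(-3\right)^{2}} = 2 \cdot \frac{1}{12} + \frac{5 - 11}{4 \cdot 9} = \frac{1}{6} - \frac{6}{36} = \frac{1}{6} - \frac{1}{6} = 0$)
$s{\left(C \right)} = 4$ ($s{\left(C \right)} = 3 + \frac{C}{C} = 3 + 1 = 4$)
$s{\left(-4 \right)} 38 w = 4 \cdot 38 \cdot 0 = 152 \cdot 0 = 0$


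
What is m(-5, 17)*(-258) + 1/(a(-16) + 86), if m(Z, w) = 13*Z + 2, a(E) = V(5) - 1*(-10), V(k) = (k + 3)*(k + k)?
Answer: 2860705/176 ≈ 16254.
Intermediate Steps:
V(k) = 2*k*(3 + k) (V(k) = (3 + k)*(2*k) = 2*k*(3 + k))
a(E) = 90 (a(E) = 2*5*(3 + 5) - 1*(-10) = 2*5*8 + 10 = 80 + 10 = 90)
m(Z, w) = 2 + 13*Z
m(-5, 17)*(-258) + 1/(a(-16) + 86) = (2 + 13*(-5))*(-258) + 1/(90 + 86) = (2 - 65)*(-258) + 1/176 = -63*(-258) + 1/176 = 16254 + 1/176 = 2860705/176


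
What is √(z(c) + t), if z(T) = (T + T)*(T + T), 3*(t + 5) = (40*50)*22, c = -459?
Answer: 7*√157479/3 ≈ 925.95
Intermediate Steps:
t = 43985/3 (t = -5 + ((40*50)*22)/3 = -5 + (2000*22)/3 = -5 + (⅓)*44000 = -5 + 44000/3 = 43985/3 ≈ 14662.)
z(T) = 4*T² (z(T) = (2*T)*(2*T) = 4*T²)
√(z(c) + t) = √(4*(-459)² + 43985/3) = √(4*210681 + 43985/3) = √(842724 + 43985/3) = √(2572157/3) = 7*√157479/3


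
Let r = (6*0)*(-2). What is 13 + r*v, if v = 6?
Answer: 13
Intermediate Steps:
r = 0 (r = 0*(-2) = 0)
13 + r*v = 13 + 0*6 = 13 + 0 = 13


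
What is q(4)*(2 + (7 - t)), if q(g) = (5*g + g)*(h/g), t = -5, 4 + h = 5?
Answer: 84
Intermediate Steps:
h = 1 (h = -4 + 5 = 1)
q(g) = 6 (q(g) = (5*g + g)*(1/g) = (6*g)/g = 6)
q(4)*(2 + (7 - t)) = 6*(2 + (7 - 1*(-5))) = 6*(2 + (7 + 5)) = 6*(2 + 12) = 6*14 = 84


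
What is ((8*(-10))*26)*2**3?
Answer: -16640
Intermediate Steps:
((8*(-10))*26)*2**3 = -80*26*8 = -2080*8 = -16640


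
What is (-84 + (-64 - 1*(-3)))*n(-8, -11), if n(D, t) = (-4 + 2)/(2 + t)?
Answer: -290/9 ≈ -32.222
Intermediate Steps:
n(D, t) = -2/(2 + t)
(-84 + (-64 - 1*(-3)))*n(-8, -11) = (-84 + (-64 - 1*(-3)))*(-2/(2 - 11)) = (-84 + (-64 + 3))*(-2/(-9)) = (-84 - 61)*(-2*(-⅑)) = -145*2/9 = -290/9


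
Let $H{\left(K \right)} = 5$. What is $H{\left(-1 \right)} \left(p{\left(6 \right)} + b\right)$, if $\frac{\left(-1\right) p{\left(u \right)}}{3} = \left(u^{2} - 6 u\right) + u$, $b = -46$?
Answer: $-320$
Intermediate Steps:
$p{\left(u \right)} = - 3 u^{2} + 15 u$ ($p{\left(u \right)} = - 3 \left(\left(u^{2} - 6 u\right) + u\right) = - 3 \left(u^{2} - 5 u\right) = - 3 u^{2} + 15 u$)
$H{\left(-1 \right)} \left(p{\left(6 \right)} + b\right) = 5 \left(3 \cdot 6 \left(5 - 6\right) - 46\right) = 5 \left(3 \cdot 6 \left(-1\right) - 46\right) = 5 \left(-18 - 46\right) = 5 \left(-64\right) = -320$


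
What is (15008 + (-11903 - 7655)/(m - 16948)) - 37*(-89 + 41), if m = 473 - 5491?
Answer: 26335493/1569 ≈ 16785.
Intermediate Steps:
m = -5018
(15008 + (-11903 - 7655)/(m - 16948)) - 37*(-89 + 41) = (15008 + (-11903 - 7655)/(-5018 - 16948)) - 37*(-89 + 41) = (15008 - 19558/(-21966)) - 37*(-48) = (15008 - 19558*(-1/21966)) + 1776 = (15008 + 1397/1569) + 1776 = 23548949/1569 + 1776 = 26335493/1569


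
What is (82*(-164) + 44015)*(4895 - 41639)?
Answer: -1123153848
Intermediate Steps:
(82*(-164) + 44015)*(4895 - 41639) = (-13448 + 44015)*(-36744) = 30567*(-36744) = -1123153848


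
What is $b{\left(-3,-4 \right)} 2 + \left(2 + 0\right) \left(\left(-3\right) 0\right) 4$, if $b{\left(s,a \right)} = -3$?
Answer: $-6$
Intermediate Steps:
$b{\left(-3,-4 \right)} 2 + \left(2 + 0\right) \left(\left(-3\right) 0\right) 4 = \left(-3\right) 2 + \left(2 + 0\right) \left(\left(-3\right) 0\right) 4 = -6 + 2 \cdot 0 \cdot 4 = -6 + 0 \cdot 4 = -6 + 0 = -6$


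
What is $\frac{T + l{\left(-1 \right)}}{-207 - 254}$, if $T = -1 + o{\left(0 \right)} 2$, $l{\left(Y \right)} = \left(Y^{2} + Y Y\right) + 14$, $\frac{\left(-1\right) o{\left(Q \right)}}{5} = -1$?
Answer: $- \frac{25}{461} \approx -0.05423$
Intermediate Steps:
$o{\left(Q \right)} = 5$ ($o{\left(Q \right)} = \left(-5\right) \left(-1\right) = 5$)
$l{\left(Y \right)} = 14 + 2 Y^{2}$ ($l{\left(Y \right)} = \left(Y^{2} + Y^{2}\right) + 14 = 2 Y^{2} + 14 = 14 + 2 Y^{2}$)
$T = 9$ ($T = -1 + 5 \cdot 2 = -1 + 10 = 9$)
$\frac{T + l{\left(-1 \right)}}{-207 - 254} = \frac{9 + \left(14 + 2 \left(-1\right)^{2}\right)}{-207 - 254} = \frac{9 + \left(14 + 2 \cdot 1\right)}{-461} = \left(9 + \left(14 + 2\right)\right) \left(- \frac{1}{461}\right) = \left(9 + 16\right) \left(- \frac{1}{461}\right) = 25 \left(- \frac{1}{461}\right) = - \frac{25}{461}$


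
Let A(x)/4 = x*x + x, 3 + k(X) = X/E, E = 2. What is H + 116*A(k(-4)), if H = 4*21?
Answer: 9364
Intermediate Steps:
H = 84
k(X) = -3 + X/2
A(x) = 4*x + 4*x² (A(x) = 4*(x*x + x) = 4*(x² + x) = 4*(x + x²) = 4*x + 4*x²)
H + 116*A(k(-4)) = 84 + 116*(4*(-3 + (½)*(-4))*(1 + (-3 + (½)*(-4)))) = 84 + 116*(4*(-3 - 2)*(1 + (-3 - 2))) = 84 + 116*(4*(-5)*(1 - 5)) = 84 + 116*(4*(-5)*(-4)) = 84 + 116*80 = 84 + 9280 = 9364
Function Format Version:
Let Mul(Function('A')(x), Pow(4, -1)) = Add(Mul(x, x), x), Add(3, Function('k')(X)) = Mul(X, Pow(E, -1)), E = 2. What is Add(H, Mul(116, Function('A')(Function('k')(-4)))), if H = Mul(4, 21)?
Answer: 9364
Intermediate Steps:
H = 84
Function('k')(X) = Add(-3, Mul(Rational(1, 2), X)) (Function('k')(X) = Add(-3, Mul(X, Pow(2, -1))) = Add(-3, Mul(X, Rational(1, 2))) = Add(-3, Mul(Rational(1, 2), X)))
Function('A')(x) = Add(Mul(4, x), Mul(4, Pow(x, 2))) (Function('A')(x) = Mul(4, Add(Mul(x, x), x)) = Mul(4, Add(Pow(x, 2), x)) = Mul(4, Add(x, Pow(x, 2))) = Add(Mul(4, x), Mul(4, Pow(x, 2))))
Add(H, Mul(116, Function('A')(Function('k')(-4)))) = Add(84, Mul(116, Mul(4, Add(-3, Mul(Rational(1, 2), -4)), Add(1, Add(-3, Mul(Rational(1, 2), -4)))))) = Add(84, Mul(116, Mul(4, Add(-3, -2), Add(1, Add(-3, -2))))) = Add(84, Mul(116, Mul(4, -5, Add(1, -5)))) = Add(84, Mul(116, Mul(4, -5, -4))) = Add(84, Mul(116, 80)) = Add(84, 9280) = 9364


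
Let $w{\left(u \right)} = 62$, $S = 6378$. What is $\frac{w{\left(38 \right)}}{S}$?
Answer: $\frac{31}{3189} \approx 0.0097209$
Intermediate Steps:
$\frac{w{\left(38 \right)}}{S} = \frac{62}{6378} = 62 \cdot \frac{1}{6378} = \frac{31}{3189}$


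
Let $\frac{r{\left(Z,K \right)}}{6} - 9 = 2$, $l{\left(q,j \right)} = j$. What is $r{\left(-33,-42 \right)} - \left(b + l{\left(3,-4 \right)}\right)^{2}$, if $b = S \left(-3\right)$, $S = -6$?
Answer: $-130$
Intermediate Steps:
$b = 18$ ($b = \left(-6\right) \left(-3\right) = 18$)
$r{\left(Z,K \right)} = 66$ ($r{\left(Z,K \right)} = 54 + 6 \cdot 2 = 54 + 12 = 66$)
$r{\left(-33,-42 \right)} - \left(b + l{\left(3,-4 \right)}\right)^{2} = 66 - \left(18 - 4\right)^{2} = 66 - 14^{2} = 66 - 196 = -130$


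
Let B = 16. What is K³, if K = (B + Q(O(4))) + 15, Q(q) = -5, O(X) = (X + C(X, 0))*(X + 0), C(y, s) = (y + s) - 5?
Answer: 17576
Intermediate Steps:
C(y, s) = -5 + s + y (C(y, s) = (s + y) - 5 = -5 + s + y)
O(X) = X*(-5 + 2*X) (O(X) = (X + (-5 + 0 + X))*(X + 0) = (X + (-5 + X))*X = (-5 + 2*X)*X = X*(-5 + 2*X))
K = 26 (K = (16 - 5) + 15 = 11 + 15 = 26)
K³ = 26³ = 17576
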